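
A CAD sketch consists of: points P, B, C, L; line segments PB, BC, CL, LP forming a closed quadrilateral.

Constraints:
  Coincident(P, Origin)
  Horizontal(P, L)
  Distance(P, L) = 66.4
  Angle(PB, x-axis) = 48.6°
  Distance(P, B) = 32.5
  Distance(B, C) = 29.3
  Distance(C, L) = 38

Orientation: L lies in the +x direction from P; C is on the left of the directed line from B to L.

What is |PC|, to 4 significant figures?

59.75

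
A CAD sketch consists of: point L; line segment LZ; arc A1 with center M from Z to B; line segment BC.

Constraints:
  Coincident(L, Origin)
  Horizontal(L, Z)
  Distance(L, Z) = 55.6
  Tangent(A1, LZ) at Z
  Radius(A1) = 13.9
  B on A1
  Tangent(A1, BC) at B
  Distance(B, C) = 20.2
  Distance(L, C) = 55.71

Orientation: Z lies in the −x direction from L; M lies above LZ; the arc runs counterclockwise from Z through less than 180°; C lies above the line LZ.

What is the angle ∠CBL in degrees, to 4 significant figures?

114.0°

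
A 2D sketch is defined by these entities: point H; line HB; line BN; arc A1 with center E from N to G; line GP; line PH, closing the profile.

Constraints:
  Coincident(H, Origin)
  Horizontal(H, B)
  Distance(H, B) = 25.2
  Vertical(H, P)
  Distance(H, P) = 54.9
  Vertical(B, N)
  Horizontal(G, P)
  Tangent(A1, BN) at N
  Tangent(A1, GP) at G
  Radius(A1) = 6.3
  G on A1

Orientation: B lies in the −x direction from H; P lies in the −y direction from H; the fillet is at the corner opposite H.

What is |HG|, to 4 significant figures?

58.06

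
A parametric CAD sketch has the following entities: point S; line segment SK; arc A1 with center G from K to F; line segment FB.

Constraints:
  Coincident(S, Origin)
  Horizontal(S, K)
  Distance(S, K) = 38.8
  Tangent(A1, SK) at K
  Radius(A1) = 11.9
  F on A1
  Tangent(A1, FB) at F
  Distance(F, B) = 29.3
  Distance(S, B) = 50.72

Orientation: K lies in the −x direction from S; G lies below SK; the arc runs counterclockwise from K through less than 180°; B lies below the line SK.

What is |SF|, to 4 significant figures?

51.70

S is at the origin; S and K share the same y with |SK| = 38.8 and K on the −x side, so K = (-38.80, 0.000). The tangent condition forces GK to be normal to SK, so G = K + (0, -11.9) = (-38.80, -11.90). Since GF ⟂ FB (tangency), |GB| = √(11.9² + 29.3²) = 31.62 regardless of where F sits on A1. So B lies on both circle(S, 50.72) and circle(G, 31.62); the below-SK intersection is B = (-28.65, -41.85). F is the foot of the tangent from B: F = (-47.81, -19.68).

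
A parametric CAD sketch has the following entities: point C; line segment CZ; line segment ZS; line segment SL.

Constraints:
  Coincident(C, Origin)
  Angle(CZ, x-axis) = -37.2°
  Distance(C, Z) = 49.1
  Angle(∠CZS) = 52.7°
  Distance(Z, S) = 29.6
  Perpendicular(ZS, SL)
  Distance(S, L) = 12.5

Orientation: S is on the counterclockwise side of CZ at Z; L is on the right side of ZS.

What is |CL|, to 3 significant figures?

51.6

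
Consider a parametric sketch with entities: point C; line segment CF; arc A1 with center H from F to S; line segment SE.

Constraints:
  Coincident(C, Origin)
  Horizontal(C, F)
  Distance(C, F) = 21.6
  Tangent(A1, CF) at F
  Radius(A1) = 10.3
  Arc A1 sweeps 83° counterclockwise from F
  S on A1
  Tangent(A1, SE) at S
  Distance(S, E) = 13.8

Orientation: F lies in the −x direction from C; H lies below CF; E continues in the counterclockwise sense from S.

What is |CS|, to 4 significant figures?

33.08

C is at the origin; CF is horizontal with |CF| = 21.6 and F on the −x side, so F = (-21.60, 0.000). A1 meets CF tangentially, so HF is at right angles to CF, so H = F + (0, -10.3) = (-21.60, -10.30). On A1, F sits at bearing 90° from H; an 83° counterclockwise sweep puts S at bearing 173°, so S = H + 10.3·(cos 173°, sin 173°) = (-31.82, -9.045). Then |CS| = |S − C| = 33.08.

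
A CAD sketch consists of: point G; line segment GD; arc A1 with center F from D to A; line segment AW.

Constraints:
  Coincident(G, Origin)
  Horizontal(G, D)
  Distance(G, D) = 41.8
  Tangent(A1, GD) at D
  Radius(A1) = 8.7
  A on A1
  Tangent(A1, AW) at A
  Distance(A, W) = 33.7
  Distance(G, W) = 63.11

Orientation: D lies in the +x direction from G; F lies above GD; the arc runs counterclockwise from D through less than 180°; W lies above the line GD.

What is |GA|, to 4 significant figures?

51.38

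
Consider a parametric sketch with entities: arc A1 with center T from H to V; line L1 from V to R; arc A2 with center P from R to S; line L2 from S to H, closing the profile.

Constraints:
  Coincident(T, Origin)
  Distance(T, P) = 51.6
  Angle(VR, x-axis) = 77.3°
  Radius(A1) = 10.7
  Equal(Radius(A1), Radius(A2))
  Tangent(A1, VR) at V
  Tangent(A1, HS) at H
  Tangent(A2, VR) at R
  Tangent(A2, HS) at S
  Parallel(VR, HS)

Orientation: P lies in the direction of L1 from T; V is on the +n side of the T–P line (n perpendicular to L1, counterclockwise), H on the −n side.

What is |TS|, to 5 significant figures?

52.698

Tangency of A1 to both parallel lines with radius 10.7 puts V and H at T ± 10.7·n: V = (-10.438, 2.3524), H = (10.438, -2.3524). Equal radii place R and S the same way about P: R = P + 10.7·n = (0.90584, 52.690), S = P − 10.7·n = (21.782, 47.985). Then |TS| = |S − T| = 52.698.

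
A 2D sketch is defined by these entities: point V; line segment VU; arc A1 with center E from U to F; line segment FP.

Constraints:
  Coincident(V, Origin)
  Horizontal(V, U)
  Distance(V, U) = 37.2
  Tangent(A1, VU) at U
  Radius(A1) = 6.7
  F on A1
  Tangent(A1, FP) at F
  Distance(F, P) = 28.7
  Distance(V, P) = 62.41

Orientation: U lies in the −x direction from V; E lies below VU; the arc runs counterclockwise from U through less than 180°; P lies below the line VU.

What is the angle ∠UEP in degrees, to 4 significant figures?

144.4°

V is at the origin; VU is horizontal with |VU| = 37.2 and U on the −x side, so U = (-37.20, 0.000). The tangent condition forces EU to be normal to VU, so E = U + (0, -6.7) = (-37.20, -6.700). Since EF ⟂ FP (tangency), |EP| = √(6.7² + 28.7²) = 29.47 regardless of where F sits on A1. So P lies on both circle(V, 62.41) and circle(E, 29.47); the below-VU intersection is P = (-54.36, -30.66). F is the foot of the tangent from P: F = (-43.39, -4.140).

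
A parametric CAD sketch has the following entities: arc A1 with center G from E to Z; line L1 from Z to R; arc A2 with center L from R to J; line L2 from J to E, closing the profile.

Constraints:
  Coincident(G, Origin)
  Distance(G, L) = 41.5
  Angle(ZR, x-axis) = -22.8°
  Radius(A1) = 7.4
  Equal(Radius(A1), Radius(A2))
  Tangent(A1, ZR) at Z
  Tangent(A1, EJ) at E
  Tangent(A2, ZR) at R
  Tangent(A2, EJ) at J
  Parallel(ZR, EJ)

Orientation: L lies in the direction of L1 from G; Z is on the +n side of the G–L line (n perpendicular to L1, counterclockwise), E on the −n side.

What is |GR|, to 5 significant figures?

42.155

The slot axis is L1's direction at -22.8°, so u = (cos -22.8°, sin -22.8°) = (0.92186, -0.38752) and n = (−sin -22.8°, cos -22.8°) = (0.38752, 0.92186). G is at the origin and L lies 41.5 along u from G, so L = 41.5·u = (38.257, -16.082). Tangency of A1 to both parallel lines with radius 7.4 puts Z and E at G ± 7.4·n: Z = (2.8676, 6.8218), E = (-2.8676, -6.8218). Equal radii place R and J the same way about L: R = L + 7.4·n = (41.125, -9.2601), J = L − 7.4·n = (35.390, -22.904). Then |GR| = |R − G| = 42.155.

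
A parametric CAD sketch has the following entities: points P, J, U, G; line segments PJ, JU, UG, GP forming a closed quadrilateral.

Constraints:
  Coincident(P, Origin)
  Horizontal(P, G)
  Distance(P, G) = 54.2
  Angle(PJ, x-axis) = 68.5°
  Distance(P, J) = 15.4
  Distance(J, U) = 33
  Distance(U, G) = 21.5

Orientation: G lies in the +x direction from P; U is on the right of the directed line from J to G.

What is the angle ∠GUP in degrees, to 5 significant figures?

162.33°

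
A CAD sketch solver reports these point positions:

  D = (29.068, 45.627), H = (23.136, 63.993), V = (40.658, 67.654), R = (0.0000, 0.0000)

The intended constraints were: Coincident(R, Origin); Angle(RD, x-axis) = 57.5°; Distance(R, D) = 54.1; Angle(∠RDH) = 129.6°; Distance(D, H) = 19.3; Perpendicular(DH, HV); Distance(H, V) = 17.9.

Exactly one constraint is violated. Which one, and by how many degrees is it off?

Perpendicular(DH, HV) — off by 6.10°.

R = (0.00, 0.00) ✓; RD at 57.50° ✓; |RD| = 54.10 ✓; ∠RDH = 129.6° ✓; |DH| = 19.30 ✓; ∠(DH, HV) = 96.10° ✗; |HV| = 17.90 ✓.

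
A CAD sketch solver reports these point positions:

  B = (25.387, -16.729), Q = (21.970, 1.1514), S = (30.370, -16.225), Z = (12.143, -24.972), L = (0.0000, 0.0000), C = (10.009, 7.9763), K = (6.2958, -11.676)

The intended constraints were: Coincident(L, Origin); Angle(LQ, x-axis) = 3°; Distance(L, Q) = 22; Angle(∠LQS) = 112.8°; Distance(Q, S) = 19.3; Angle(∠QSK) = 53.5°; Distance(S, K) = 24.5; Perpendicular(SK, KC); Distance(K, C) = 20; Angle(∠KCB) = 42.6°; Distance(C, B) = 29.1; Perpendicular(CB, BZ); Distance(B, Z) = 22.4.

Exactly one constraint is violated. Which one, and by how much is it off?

Distance(B, Z) = 22.4 — off by 6.80.

L = (0.00, 0.00) ✓; LQ at 3.000° ✓; |LQ| = 22.00 ✓; ∠LQS = 112.8° ✓; |QS| = 19.30 ✓; ∠QSK = 53.50° ✓; |SK| = 24.50 ✓; ∠(SK, KC) = 90.00° ✓; |KC| = 20.00 ✓; ∠KCB = 42.60° ✓; |CB| = 29.10 ✓; ∠(CB, BZ) = 90.00° ✓; |BZ| = 15.60 ✗.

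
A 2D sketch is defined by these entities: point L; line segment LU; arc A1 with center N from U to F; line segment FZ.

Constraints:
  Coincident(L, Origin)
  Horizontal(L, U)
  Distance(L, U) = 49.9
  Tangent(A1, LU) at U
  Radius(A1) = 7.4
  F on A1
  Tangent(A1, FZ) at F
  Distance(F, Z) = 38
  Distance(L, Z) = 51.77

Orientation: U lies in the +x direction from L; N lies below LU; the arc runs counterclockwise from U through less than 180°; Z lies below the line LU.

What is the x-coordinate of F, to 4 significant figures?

42.86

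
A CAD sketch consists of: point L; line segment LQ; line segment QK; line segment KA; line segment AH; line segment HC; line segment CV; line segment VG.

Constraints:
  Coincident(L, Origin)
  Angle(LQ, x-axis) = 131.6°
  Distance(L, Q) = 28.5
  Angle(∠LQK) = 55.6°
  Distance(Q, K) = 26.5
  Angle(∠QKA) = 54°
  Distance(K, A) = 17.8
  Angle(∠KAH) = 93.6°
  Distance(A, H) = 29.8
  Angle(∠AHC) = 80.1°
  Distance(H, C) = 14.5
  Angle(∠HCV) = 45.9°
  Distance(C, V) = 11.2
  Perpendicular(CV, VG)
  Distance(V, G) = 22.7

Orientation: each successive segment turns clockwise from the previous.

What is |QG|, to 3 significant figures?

21.3

L is at the origin; LQ runs at 131.6° with length 28.5, so Q = (-18.9, 21.3). ∠LQK = 55.6° gives QK at 7.20° from the x-axis; with |QK| = 26.5, K = (7.37, 24.6). ∠QKA = 54.0° gives KA at -119° from the x-axis; with |KA| = 17.8, A = (-1.21, 9.04). ∠KAH = 93.6° gives AH at 155° from the x-axis; with |AH| = 29.8, H = (-28.2, 21.7). ∠AHC = 80.1° gives HC at 54.9° from the x-axis; with |HC| = 14.5, C = (-19.8, 33.6). ∠HCV = 45.9° gives CV at -79.2° from the x-axis; with |CV| = 11.2, V = (-17.7, 22.6). CV ⟂ VG, so VG runs at -169°; with |VG| = 22.7, G = (-40.0, 18.3). Then |QG| = |G − Q| = 21.3.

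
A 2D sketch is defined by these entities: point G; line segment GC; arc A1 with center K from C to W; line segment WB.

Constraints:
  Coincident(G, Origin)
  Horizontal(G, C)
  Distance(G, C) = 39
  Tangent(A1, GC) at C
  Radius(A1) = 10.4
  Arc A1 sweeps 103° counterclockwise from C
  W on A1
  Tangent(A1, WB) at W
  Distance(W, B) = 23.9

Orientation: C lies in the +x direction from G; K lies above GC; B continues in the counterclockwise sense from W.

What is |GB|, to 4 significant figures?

56.68

G is at the origin; G and C share the same y with |GC| = 39.0 and C on the +x side, so C = (39.00, 0.000). The tangent condition forces KC to be normal to GC, so K = C + (0, 10.4) = (39.00, 10.40). On A1, C sits at bearing -90° from K; a 103° counterclockwise sweep puts W at bearing 13°, so W = K + 10.4·(cos 13°, sin 13°) = (49.13, 12.74). A1 meets WB tangentially, so KW is at right angles to WB, so WB runs along (−sin 13°, cos 13°); with |WB| = 23.9, B = (43.76, 36.03). Then |GB| = |B − G| = 56.68.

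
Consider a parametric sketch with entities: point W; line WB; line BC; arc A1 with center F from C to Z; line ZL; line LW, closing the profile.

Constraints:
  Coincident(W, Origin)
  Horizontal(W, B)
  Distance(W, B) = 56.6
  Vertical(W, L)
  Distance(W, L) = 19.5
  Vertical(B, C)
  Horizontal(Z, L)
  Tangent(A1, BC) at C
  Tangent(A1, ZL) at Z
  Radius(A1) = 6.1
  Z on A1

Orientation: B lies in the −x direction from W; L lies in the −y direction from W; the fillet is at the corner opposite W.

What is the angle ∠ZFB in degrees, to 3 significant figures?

156°

W is at the origin; WB is horizontal with |WB| = 56.6 and B on the −x side, so B = (-56.6, 0.00). WL is vertical with |WL| = 19.5 and L on the −y side, so L = (0.00, -19.5). The virtual corner opposite W is at (-56.6, -19.5). A1 meets BC tangentially, so FC is at right angles to BC and A1 meets ZL tangentially, so FZ is at right angles to ZL, with radius 6.1, so the center F sits 6.1 in from both sides at F = (-50.5, -13.4). That places the tangent points at C = (-56.6, -13.4) on BC and Z = (-50.5, -19.5) on ZL. Then cos ∠ZFB = FZ·FB / (|FZ||FB|), giving 156°.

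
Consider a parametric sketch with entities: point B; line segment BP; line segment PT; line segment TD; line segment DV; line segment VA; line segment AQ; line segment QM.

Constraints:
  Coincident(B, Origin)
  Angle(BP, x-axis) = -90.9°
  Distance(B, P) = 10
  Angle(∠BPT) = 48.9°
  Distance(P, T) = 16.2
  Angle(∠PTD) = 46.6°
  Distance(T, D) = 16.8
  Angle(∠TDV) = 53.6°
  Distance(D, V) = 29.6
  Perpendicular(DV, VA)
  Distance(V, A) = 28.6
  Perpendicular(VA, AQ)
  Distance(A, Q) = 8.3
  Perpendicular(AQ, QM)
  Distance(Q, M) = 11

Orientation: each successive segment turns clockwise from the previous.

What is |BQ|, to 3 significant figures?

31.0

B is at the origin; BP runs at -90.9° with length 10.0, so P = (-0.157, -10.0). ∠BPT = 48.9° gives PT at 138° from the x-axis; with |PT| = 16.2, T = (-12.2, 0.841). ∠PTD = 46.6° gives TD at 4.60° from the x-axis; with |TD| = 16.8, D = (4.55, 2.19). ∠TDV = 53.6° gives DV at -122° from the x-axis; with |DV| = 29.6, V = (-11.0, -23.0). DV is perpendicular to VA, so VA runs at 148°; with |VA| = 28.6, A = (-35.4, -7.90). The perpendicularity gives AQ at right angles to VA, so AQ runs at 58.2°; with |AQ| = 8.3, Q = (-31.0, -0.843). Then |BQ| = |Q − B| = 31.0.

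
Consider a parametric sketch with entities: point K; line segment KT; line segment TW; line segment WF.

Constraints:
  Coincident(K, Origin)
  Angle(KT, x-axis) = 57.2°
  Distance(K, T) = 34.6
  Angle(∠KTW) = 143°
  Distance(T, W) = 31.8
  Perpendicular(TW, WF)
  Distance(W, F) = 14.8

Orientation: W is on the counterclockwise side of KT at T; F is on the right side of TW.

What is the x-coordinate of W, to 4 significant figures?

16.41

K is at the origin; KT runs at 57.2° with length 34.6, so T = 34.6·(cos 57.2°, sin 57.2°) = (18.74, 29.08). ∠KTW = 143.0°, so TW runs at 57.2° + (180° − 143.0°) = 94.20° from the x-axis; with |TW| = 31.8, W = T + 31.8·(cos 94.20°, sin 94.20°) = (16.41, 60.80). So W.x = 16.41.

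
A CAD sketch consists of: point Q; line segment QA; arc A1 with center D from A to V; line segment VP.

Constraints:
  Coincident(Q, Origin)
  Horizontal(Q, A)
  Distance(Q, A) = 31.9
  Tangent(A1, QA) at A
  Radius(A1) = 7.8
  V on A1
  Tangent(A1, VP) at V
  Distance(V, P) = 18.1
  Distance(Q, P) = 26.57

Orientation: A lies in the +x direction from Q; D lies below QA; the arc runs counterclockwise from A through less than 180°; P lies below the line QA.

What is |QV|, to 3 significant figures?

25.3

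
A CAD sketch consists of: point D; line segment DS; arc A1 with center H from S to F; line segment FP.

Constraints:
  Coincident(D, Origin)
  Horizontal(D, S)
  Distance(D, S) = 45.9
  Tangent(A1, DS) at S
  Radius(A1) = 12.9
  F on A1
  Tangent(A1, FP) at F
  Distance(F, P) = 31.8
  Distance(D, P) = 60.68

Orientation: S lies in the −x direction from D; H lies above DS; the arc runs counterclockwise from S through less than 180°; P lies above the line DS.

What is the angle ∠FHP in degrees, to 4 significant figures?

67.92°

D is at the origin; DS is horizontal with |DS| = 45.9 and S on the −x side, so S = (-45.90, 0.000). A1 meets DS tangentially, so HS is at right angles to DS, so H = S + (0, 12.9) = (-45.90, 12.90). Since HF ⟂ FP (tangency), |HP| = √(12.9² + 31.8²) = 34.32 regardless of where F sits on A1. So P lies on both circle(D, 60.68) and circle(H, 34.32); the above-DS intersection is P = (-38.97, 46.51). F is the foot of the tangent from P: F = (-33.21, 15.24).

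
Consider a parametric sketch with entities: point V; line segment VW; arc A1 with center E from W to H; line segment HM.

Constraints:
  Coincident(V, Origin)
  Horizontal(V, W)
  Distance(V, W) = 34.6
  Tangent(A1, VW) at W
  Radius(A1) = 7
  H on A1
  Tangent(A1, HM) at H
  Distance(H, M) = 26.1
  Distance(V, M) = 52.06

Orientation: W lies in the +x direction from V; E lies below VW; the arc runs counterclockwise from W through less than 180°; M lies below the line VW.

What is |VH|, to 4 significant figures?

30.06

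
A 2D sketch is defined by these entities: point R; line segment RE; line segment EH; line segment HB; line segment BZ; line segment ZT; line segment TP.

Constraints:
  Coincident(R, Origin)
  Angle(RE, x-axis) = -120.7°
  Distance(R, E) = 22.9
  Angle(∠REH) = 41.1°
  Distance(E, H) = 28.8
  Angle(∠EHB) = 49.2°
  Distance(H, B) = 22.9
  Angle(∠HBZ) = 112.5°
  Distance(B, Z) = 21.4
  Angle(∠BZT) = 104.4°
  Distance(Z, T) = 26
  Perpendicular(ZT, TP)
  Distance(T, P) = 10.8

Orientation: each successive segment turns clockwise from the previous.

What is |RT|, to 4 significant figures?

37.49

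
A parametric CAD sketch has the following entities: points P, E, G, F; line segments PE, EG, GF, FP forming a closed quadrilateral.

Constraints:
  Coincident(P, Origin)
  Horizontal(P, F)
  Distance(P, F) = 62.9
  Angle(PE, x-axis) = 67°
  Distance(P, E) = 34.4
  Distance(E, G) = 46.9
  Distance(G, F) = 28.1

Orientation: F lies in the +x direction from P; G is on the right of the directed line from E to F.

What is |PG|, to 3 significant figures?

37.5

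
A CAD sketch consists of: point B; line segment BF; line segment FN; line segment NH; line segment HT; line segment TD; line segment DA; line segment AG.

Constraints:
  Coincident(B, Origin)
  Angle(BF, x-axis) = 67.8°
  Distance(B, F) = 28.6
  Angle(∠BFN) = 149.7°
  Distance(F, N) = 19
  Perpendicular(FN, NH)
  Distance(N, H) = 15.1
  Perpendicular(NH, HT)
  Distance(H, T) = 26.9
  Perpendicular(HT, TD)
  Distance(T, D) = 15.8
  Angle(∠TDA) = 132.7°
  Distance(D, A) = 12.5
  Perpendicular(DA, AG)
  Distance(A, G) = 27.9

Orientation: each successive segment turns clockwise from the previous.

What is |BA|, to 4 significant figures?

35.10

B is at the origin; BF runs at 67.8° with length 28.6, so F = (10.81, 26.48). ∠BFN = 149.7° gives FN at 37.50° from the x-axis; with |FN| = 19.0, N = (25.88, 38.05). FN ⟂ NH, so NH runs at -52.50°; with |NH| = 15.1, H = (35.07, 26.07). The perpendicularity gives HT at right angles to NH, so HT runs at -142.5°; with |HT| = 26.9, T = (13.73, 9.691). HT ⟂ TD, so TD runs at 127.5°; with |TD| = 15.8, D = (4.113, 22.23). ∠TDA = 132.7° gives DA at 80.20° from the x-axis; with |DA| = 12.5, A = (6.240, 34.54). Then |BA| = |A − B| = 35.10.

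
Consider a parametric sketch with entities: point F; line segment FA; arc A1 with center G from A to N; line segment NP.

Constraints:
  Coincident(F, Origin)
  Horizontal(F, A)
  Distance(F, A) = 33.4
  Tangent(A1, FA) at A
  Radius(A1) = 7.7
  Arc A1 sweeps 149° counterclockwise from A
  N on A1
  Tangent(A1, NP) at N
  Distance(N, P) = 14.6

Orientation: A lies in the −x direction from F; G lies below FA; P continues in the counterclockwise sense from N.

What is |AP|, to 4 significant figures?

23.43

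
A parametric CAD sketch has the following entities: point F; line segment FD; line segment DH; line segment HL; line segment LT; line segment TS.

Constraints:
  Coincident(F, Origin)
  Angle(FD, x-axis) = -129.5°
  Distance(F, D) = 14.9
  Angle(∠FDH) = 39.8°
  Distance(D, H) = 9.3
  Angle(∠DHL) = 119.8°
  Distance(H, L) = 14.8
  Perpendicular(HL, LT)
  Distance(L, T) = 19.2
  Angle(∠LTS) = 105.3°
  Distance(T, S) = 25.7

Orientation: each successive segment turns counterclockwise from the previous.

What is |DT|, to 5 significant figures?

22.385

F is at the origin; FD runs at -129.5° with length 14.9, so D = (-9.4776, -11.497). ∠FDH = 39.8° gives DH at 10.700° from the x-axis; with |DH| = 9.3, H = (-0.33927, -9.7705). ∠DHL = 119.8° gives HL at 70.900° from the x-axis; with |HL| = 14.8, L = (4.5036, 4.2147). HL is perpendicular to LT, so LT runs at 160.90°; with |LT| = 19.2, T = (-13.639, 10.497). Then |DT| = |T − D| = 22.385.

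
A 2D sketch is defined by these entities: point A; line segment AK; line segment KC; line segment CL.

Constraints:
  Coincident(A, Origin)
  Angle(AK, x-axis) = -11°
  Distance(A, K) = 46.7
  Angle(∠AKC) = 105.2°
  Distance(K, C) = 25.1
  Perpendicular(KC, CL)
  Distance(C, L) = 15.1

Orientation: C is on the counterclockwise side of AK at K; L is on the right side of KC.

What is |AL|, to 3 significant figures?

70.8

∠AKC = 105.2°, so KC runs at -11.0° + (180° − 105.2°) = 63.8° from the x-axis; with |KC| = 25.1, C = K + 25.1·(cos 63.8°, sin 63.8°) = (56.9, 13.6). KC ⟂ CL; with |CL| = 15.1 on the right of KC, L = C + 15.1·(0.897, -0.442) = (70.5, 6.94). Then |AL| = |L − A| = 70.8.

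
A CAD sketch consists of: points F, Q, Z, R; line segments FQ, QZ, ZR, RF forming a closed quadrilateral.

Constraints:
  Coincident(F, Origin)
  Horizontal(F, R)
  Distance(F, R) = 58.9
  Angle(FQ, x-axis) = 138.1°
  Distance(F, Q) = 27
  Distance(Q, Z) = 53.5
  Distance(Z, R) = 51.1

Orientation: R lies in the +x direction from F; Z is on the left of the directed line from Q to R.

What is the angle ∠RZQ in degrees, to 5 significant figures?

101.52°

Checks: |QZ| = 53.50 ✓; |ZR| = 51.10 ✓.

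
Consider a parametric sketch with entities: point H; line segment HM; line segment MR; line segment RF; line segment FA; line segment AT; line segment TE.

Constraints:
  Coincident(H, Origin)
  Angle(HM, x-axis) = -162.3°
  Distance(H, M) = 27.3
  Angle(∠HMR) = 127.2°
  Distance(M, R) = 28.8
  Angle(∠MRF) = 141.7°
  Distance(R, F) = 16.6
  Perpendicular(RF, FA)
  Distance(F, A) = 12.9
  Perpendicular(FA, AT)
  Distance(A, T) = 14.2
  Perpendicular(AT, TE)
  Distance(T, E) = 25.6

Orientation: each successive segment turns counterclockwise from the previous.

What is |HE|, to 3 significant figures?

62.8

FA ⟂ AT, so AT runs at 109°; with |AT| = 14.2, T = (-22.6, -33.6). The perpendicularity gives TE at right angles to AT, so TE runs at -161°; with |TE| = 25.6, E = (-46.9, -41.8). Then |HE| = |E − H| = 62.8.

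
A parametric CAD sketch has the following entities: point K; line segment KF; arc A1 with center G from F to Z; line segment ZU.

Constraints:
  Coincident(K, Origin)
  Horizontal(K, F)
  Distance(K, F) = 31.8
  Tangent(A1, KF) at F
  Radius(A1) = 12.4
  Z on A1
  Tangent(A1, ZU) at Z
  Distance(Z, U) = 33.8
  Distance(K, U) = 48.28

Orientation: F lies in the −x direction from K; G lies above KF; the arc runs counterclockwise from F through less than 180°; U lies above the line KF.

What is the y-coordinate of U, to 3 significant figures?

45.2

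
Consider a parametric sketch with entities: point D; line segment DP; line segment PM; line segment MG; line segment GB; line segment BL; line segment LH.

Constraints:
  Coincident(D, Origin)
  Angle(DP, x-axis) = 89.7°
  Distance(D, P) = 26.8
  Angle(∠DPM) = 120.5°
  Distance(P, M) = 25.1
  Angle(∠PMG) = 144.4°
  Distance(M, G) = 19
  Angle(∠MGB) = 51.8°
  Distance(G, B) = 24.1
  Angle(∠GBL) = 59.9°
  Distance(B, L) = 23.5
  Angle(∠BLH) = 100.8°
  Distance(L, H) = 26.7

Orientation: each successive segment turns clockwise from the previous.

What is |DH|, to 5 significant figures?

68.704

∠GBL = 59.9° gives BL at 106.30° from the x-axis; with |BL| = 23.5, L = (17.534, 42.740). ∠BLH = 100.8° gives LH at 27.100° from the x-axis; with |LH| = 26.7, H = (41.302, 54.903). Then |DH| = |H − D| = 68.704.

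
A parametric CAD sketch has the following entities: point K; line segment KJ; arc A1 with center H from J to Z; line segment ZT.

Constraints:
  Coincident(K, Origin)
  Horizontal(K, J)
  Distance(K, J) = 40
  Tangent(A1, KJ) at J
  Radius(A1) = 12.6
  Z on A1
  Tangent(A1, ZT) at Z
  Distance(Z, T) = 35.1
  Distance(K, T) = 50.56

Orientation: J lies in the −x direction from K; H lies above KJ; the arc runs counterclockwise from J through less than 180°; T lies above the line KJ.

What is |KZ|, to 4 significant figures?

29.55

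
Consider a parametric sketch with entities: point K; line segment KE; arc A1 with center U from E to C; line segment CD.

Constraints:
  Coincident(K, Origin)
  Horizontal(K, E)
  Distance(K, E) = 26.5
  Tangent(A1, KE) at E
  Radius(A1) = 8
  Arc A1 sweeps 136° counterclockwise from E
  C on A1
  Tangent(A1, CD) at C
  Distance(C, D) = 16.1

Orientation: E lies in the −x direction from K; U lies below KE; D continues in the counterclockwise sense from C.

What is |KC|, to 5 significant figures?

34.884

K is at the origin; K and E share the same y with |KE| = 26.5 and E on the −x side, so E = (-26.500, 0.0000). Since A1 is tangent to KE there, UE ⟂ KE, so U = E + (0, -8) = (-26.500, -8.0000). On A1, E sits at bearing 90° from U; a 136° counterclockwise sweep puts C at bearing 226°, so C = U + 8.0·(cos 226°, sin 226°) = (-32.057, -13.755). Then |KC| = |C − K| = 34.884.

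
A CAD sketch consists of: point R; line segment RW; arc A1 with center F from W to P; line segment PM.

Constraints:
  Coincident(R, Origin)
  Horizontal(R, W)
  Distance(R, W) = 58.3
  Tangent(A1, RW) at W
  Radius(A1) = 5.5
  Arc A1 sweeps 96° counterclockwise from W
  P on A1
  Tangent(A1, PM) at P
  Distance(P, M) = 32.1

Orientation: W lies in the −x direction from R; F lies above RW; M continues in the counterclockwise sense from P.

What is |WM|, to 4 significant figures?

38.06

R is at the origin; R and W share the same y with |RW| = 58.3 and W on the −x side, so W = (-58.30, 0.000). A1 meets RW tangentially, so FW is at right angles to RW, so F = W + (0, 5.5) = (-58.30, 5.500). On A1, W sits at bearing -90° from F; a 96° counterclockwise sweep puts P at bearing 6°, so P = F + 5.5·(cos 6°, sin 6°) = (-52.83, 6.075). A1 meets PM tangentially, so FP is at right angles to PM, so PM runs along (−sin 6°, cos 6°); with |PM| = 32.1, M = (-56.19, 38.00). Then |WM| = |M − W| = 38.06.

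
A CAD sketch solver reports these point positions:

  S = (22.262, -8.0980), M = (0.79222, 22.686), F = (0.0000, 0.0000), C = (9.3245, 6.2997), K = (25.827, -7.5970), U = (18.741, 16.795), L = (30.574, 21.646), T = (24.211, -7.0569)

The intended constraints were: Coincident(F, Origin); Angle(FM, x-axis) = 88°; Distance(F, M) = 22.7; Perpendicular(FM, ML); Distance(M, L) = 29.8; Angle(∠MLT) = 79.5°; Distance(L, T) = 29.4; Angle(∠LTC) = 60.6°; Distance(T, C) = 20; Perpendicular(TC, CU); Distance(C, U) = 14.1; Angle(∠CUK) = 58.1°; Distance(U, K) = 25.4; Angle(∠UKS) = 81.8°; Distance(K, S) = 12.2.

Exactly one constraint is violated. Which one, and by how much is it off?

Distance(K, S) = 12.2 — off by 8.60.

F = (0.00, 0.00) ✓; FM at 88.00° ✓; |FM| = 22.70 ✓; ∠(FM, ML) = 90.00° ✓; |ML| = 29.80 ✓; ∠MLT = 79.50° ✓; |LT| = 29.40 ✓; ∠LTC = 60.60° ✓; |TC| = 20.00 ✓; ∠(TC, CU) = 90.00° ✓; |CU| = 14.10 ✓; ∠CUK = 58.10° ✓; |UK| = 25.40 ✓; ∠UKS = 81.80° ✓; |KS| = 3.600 ✗.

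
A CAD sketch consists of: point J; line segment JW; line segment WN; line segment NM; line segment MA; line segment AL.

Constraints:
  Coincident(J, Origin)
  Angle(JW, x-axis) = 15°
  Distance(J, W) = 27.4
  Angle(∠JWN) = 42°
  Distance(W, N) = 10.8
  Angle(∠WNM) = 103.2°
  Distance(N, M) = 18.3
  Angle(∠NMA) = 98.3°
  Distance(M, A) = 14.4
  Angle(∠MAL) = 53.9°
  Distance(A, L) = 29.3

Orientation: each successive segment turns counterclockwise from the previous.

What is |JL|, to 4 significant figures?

26.20

J is at the origin; JW runs at 15.0° with length 27.4, so W = (26.47, 7.092). ∠JWN = 42.0° gives WN at 153.0° from the x-axis; with |WN| = 10.8, N = (16.84, 11.99). ∠WNM = 103.2° gives NM at -130.2° from the x-axis; with |NM| = 18.3, M = (5.032, -1.983). ∠NMA = 98.3° gives MA at -48.50° from the x-axis; with |MA| = 14.4, A = (14.57, -12.77). ∠MAL = 53.9° gives AL at 77.60° from the x-axis; with |AL| = 29.3, L = (20.87, 15.85). Then |JL| = |L − J| = 26.20.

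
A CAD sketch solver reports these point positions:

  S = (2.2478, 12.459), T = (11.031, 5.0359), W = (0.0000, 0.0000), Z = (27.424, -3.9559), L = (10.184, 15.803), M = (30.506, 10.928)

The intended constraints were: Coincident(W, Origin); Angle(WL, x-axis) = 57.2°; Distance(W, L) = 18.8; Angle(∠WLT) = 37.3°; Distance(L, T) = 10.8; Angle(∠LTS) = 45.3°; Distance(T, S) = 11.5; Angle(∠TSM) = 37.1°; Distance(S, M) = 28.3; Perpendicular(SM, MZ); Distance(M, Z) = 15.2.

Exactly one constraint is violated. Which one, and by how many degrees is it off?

Perpendicular(SM, MZ) — off by 8.60°.

W = (0.00, 0.00) ✓; WL at 57.20° ✓; |WL| = 18.80 ✓; ∠WLT = 37.30° ✓; |LT| = 10.80 ✓; ∠LTS = 45.30° ✓; |TS| = 11.50 ✓; ∠TSM = 37.10° ✓; |SM| = 28.30 ✓; ∠(SM, MZ) = 98.60° ✗; |MZ| = 15.20 ✓.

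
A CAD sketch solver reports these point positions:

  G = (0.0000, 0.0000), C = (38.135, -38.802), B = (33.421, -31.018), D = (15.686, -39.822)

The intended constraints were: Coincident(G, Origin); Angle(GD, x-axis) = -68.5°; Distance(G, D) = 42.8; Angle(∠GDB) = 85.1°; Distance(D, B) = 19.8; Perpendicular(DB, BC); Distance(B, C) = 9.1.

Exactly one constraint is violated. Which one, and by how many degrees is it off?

Perpendicular(DB, BC) — off by 4.80°.

G = (0.00, 0.00) ✓; GD at -68.50° ✓; |GD| = 42.80 ✓; ∠GDB = 85.10° ✓; |DB| = 19.80 ✓; ∠(DB, BC) = 85.20° ✗; |BC| = 9.100 ✓.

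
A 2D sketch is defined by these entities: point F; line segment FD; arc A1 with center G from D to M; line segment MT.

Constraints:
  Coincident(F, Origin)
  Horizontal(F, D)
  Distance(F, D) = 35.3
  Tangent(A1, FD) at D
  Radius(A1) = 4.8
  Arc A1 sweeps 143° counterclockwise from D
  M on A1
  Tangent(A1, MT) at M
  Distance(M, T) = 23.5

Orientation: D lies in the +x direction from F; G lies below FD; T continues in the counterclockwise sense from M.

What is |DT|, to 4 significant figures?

27.77

F is at the origin; FD is horizontal with |FD| = 35.3 and D on the +x side, so D = (35.30, 0.000). Since A1 is tangent to FD there, GD ⟂ FD, so G = D + (0, -4.8) = (35.30, -4.800). On A1, D sits at bearing 90° from G; a 143° counterclockwise sweep puts M at bearing 233°, so M = G + 4.8·(cos 233°, sin 233°) = (32.41, -8.633). A1 meets MT tangentially, so GM is at right angles to MT, so MT runs along (−sin 233°, cos 233°); with |MT| = 23.5, T = (51.18, -22.78). Then |DT| = |T − D| = 27.77.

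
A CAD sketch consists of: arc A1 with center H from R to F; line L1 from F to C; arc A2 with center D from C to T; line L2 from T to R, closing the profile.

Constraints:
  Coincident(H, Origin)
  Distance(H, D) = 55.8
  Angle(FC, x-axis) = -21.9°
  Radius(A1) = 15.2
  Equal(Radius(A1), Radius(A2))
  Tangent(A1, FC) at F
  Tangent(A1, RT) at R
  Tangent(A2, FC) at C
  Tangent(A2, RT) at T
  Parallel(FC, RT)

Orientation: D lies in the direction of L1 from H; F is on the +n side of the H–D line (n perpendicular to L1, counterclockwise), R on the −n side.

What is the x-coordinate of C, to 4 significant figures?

57.44

Tangency of A1 to both parallel lines with radius 15.2 puts F and R at H ± 15.2·n: F = (5.669, 14.10), R = (-5.669, -14.10). Equal radii place C and T the same way about D: C = D + 15.2·n = (57.44, -6.710), T = D − 15.2·n = (46.10, -34.92). So C.x = 57.44.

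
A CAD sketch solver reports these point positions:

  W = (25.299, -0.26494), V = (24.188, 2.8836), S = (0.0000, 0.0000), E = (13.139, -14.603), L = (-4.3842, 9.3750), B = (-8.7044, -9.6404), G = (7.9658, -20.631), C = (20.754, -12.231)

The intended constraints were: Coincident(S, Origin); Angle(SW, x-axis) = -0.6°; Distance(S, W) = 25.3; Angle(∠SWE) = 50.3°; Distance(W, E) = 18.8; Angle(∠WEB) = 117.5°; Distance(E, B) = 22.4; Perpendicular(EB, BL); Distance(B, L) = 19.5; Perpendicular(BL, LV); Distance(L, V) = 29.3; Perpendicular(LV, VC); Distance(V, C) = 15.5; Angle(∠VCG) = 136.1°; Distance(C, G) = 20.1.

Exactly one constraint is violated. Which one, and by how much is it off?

Distance(C, G) = 20.1 — off by 4.80.

S = (0.00, 0.00) ✓; SW at -0.6000° ✓; |SW| = 25.30 ✓; ∠SWE = 50.30° ✓; |WE| = 18.80 ✓; ∠WEB = 117.5° ✓; |EB| = 22.40 ✓; ∠(EB, BL) = 90.00° ✓; |BL| = 19.50 ✓; ∠(BL, LV) = 90.00° ✓; |LV| = 29.30 ✓; ∠(LV, VC) = 90.00° ✓; |VC| = 15.50 ✓; ∠VCG = 136.1° ✓; |CG| = 15.30 ✗.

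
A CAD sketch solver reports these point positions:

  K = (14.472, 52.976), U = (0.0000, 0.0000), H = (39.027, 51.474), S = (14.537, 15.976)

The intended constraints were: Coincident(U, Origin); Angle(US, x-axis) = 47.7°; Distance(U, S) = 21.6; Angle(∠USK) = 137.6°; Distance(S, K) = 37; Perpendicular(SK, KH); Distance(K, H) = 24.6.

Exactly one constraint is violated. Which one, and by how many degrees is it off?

Perpendicular(SK, KH) — off by 3.60°.

U = (0.00, 0.00) ✓; US at 47.70° ✓; |US| = 21.60 ✓; ∠USK = 137.6° ✓; |SK| = 37.00 ✓; ∠(SK, KH) = 93.60° ✗; |KH| = 24.60 ✓.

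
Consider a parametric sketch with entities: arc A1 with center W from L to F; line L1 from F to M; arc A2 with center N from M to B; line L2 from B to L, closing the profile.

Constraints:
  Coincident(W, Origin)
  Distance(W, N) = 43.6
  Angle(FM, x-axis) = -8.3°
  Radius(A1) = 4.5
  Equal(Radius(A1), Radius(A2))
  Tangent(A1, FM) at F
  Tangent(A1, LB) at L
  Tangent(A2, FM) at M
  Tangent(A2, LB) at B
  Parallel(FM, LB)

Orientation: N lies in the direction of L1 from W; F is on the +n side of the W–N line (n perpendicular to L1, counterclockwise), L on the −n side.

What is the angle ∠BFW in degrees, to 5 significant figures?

78.337°

Tangency of A1 to both parallel lines with radius 4.5 puts F and L at W ± 4.5·n: F = (0.64960, 4.4529), L = (-0.64960, -4.4529). Equal radii place M and B the same way about N: M = N + 4.5·n = (43.793, -1.8411), B = N − 4.5·n = (42.494, -10.747). Then cos ∠BFW = FB·FW / (|FB||FW|), giving 78.337°.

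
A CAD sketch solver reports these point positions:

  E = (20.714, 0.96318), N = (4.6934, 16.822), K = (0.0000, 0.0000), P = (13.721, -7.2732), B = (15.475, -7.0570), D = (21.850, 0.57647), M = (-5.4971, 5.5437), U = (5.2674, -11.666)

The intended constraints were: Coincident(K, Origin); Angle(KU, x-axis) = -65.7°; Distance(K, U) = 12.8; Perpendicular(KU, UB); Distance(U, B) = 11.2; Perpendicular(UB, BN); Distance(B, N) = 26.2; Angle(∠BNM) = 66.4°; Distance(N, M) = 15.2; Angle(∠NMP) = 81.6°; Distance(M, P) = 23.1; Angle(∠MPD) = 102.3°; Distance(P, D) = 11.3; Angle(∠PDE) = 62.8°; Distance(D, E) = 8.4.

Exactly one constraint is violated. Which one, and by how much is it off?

Distance(D, E) = 8.4 — off by 7.20.

K = (0.00, 0.00) ✓; KU at -65.70° ✓; |KU| = 12.80 ✓; ∠(KU, UB) = 90.00° ✓; |UB| = 11.20 ✓; ∠(UB, BN) = 90.00° ✓; |BN| = 26.20 ✓; ∠BNM = 66.40° ✓; |NM| = 15.20 ✓; ∠NMP = 81.60° ✓; |MP| = 23.10 ✓; ∠MPD = 102.3° ✓; |PD| = 11.30 ✓; ∠PDE = 62.80° ✓; |DE| = 1.200 ✗.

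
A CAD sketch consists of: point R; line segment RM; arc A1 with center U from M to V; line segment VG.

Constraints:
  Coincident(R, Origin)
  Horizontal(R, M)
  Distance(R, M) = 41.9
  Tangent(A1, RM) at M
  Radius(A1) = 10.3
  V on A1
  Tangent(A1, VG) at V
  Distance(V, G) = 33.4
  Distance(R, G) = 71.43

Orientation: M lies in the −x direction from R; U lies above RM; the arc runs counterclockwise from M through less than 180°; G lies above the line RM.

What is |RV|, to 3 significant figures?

38.9

Checks: |UV| = 10.30 ✓; ∠(UV, VG) = 90.00° ✓; |VG| = 33.40 ✓; |RG| = 71.43 ✓.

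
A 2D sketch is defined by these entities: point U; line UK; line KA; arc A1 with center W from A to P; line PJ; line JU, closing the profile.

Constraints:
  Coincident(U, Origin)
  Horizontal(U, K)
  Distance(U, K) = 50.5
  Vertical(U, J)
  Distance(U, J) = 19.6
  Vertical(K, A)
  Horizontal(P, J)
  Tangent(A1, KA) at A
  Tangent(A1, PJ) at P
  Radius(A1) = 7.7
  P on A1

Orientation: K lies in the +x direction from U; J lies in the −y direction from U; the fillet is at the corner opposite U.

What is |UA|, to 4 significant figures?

51.88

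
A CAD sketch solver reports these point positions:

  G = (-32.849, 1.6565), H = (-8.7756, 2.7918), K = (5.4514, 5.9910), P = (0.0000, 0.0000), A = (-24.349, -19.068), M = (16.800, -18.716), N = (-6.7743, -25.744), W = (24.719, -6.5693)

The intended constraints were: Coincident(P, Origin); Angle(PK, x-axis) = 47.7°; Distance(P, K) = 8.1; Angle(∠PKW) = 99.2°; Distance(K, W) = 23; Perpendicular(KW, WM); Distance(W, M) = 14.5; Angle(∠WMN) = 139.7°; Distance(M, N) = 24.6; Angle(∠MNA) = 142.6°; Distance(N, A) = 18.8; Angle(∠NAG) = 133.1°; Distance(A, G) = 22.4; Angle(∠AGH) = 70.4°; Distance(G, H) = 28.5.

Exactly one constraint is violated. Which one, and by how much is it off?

Distance(G, H) = 28.5 — off by 4.40.

P = (0.00, 0.00) ✓; PK at 47.70° ✓; |PK| = 8.100 ✓; ∠PKW = 99.20° ✓; |KW| = 23.00 ✓; ∠(KW, WM) = 90.00° ✓; |WM| = 14.50 ✓; ∠WMN = 139.7° ✓; |MN| = 24.60 ✓; ∠MNA = 142.6° ✓; |NA| = 18.80 ✓; ∠NAG = 133.1° ✓; |AG| = 22.40 ✓; ∠AGH = 70.40° ✓; |GH| = 24.10 ✗.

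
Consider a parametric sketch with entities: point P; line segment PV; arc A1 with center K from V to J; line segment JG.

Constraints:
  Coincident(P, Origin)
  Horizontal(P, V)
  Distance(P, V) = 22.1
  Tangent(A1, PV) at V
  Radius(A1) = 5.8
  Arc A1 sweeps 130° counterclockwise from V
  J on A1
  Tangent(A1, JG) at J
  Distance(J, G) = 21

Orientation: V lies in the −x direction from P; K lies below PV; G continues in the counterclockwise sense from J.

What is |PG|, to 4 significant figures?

28.75

P is at the origin; PV is horizontal with |PV| = 22.1 and V on the −x side, so V = (-22.10, 0.000). The tangent condition forces KV to be normal to PV, so K = V + (0, -5.8) = (-22.10, -5.800). On A1, V sits at bearing 90° from K; a 130° counterclockwise sweep puts J at bearing 220°, so J = K + 5.8·(cos 220°, sin 220°) = (-26.54, -9.528). Tangency of A1 to JG means the radius KJ is perpendicular to JG, so JG runs along (−sin 220°, cos 220°); with |JG| = 21.0, G = (-13.04, -25.62). Then |PG| = |G − P| = 28.75.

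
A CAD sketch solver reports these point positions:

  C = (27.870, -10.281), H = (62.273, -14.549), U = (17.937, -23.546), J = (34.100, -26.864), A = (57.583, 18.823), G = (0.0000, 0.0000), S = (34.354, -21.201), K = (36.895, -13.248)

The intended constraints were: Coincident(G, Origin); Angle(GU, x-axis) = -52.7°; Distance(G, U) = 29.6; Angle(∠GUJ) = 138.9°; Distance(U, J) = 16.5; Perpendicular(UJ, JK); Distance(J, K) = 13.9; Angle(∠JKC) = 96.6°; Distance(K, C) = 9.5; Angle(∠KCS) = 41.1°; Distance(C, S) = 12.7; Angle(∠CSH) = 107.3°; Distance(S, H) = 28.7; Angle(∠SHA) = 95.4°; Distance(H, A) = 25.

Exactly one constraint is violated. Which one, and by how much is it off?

Distance(H, A) = 25 — off by 8.70.

G = (0.00, 0.00) ✓; GU at -52.70° ✓; |GU| = 29.60 ✓; ∠GUJ = 138.9° ✓; |UJ| = 16.50 ✓; ∠(UJ, JK) = 90.00° ✓; |JK| = 13.90 ✓; ∠JKC = 96.60° ✓; |KC| = 9.500 ✓; ∠KCS = 41.10° ✓; |CS| = 12.70 ✓; ∠CSH = 107.3° ✓; |SH| = 28.70 ✓; ∠SHA = 95.40° ✓; |HA| = 33.70 ✗.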